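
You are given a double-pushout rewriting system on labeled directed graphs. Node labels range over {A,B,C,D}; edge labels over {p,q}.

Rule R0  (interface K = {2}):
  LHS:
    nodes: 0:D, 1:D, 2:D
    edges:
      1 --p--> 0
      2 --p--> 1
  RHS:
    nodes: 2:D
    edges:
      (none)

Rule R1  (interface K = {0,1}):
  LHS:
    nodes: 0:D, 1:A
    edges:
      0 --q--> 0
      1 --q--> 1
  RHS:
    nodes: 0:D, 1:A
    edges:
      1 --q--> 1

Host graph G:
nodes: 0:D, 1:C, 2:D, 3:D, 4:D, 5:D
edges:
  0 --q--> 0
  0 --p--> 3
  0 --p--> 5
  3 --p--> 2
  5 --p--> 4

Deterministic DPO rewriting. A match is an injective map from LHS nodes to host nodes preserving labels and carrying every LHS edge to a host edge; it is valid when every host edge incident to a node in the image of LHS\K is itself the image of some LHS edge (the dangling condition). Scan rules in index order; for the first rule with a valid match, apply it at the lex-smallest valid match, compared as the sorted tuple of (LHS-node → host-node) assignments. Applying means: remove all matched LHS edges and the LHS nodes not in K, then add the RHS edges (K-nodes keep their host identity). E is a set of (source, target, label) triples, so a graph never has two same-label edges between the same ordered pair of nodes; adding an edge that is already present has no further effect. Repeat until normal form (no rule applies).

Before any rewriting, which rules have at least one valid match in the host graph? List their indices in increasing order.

R0: 2 valid matches — {0↦2, 1↦3, 2↦0}, {0↦4, 1↦5, 2↦0}
R1: no valid match — LHS pattern not found

Answer: [R0]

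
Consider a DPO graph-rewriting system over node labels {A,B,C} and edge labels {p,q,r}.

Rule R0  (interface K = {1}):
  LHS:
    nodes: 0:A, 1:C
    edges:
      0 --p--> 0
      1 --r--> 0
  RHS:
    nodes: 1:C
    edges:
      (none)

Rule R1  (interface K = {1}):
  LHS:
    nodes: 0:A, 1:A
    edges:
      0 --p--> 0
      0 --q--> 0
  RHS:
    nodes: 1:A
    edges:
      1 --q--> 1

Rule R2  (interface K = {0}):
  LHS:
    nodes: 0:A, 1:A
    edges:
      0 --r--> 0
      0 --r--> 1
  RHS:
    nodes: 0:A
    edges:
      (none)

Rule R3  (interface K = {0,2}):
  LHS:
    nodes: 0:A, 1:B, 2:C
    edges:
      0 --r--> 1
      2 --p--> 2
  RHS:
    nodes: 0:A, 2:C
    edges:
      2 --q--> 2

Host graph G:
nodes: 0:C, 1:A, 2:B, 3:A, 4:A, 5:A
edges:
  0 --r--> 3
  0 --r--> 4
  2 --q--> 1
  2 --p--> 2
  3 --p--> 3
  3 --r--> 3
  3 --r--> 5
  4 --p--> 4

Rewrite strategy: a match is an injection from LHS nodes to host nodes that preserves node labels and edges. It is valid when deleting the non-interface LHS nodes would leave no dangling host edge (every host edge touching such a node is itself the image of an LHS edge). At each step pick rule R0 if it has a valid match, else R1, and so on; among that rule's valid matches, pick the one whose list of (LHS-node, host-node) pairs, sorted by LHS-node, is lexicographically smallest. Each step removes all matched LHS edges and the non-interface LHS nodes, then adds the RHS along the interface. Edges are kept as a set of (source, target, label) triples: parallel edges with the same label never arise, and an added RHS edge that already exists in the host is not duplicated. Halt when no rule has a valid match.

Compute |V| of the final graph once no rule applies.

Answer: 3

Steps:
initial: |V|=6 |E|=8  E = 0-r->3 0-r->4 2-q->1 2-p->2 3-p->3 3-r->3 3-r->5 4-p->4
step 1: apply R0 at {0↦4, 1↦0}  → |V|=5 |E|=6  E = 0-r->3 2-q->1 2-p->2 3-p->3 3-r->3 3-r->5
step 2: apply R2 at {0↦3, 1↦5}  → |V|=4 |E|=4  E = 0-r->3 2-q->1 2-p->2 3-p->3
step 3: apply R0 at {0↦3, 1↦0}  → |V|=3 |E|=2  E = 2-q->1 2-p->2
final graph: no rule applies after step 3
NF nodes: {0:C, 1:A, 2:B}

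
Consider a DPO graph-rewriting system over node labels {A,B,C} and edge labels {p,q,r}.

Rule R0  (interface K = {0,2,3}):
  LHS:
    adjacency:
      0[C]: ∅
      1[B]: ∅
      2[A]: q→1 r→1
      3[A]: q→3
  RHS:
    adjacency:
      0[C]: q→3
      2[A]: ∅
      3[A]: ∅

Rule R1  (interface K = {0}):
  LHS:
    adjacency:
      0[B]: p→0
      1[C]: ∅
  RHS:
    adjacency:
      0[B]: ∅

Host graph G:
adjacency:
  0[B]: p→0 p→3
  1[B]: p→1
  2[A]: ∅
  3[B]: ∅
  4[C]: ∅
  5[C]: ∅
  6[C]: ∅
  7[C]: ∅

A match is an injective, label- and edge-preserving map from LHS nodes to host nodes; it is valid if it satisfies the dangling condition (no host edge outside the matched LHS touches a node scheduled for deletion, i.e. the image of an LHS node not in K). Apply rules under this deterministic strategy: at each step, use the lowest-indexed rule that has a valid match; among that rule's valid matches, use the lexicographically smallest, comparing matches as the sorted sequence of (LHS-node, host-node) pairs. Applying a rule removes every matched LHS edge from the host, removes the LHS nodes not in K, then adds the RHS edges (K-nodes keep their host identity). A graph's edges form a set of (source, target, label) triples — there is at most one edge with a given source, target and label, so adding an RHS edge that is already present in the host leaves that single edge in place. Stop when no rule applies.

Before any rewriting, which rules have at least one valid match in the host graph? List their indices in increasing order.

R0: no valid match — LHS pattern not found
R1: 8 valid matches — {0↦0, 1↦4}, {0↦0, 1↦5}, {0↦0, 1↦6} (+5 more)

Answer: [R1]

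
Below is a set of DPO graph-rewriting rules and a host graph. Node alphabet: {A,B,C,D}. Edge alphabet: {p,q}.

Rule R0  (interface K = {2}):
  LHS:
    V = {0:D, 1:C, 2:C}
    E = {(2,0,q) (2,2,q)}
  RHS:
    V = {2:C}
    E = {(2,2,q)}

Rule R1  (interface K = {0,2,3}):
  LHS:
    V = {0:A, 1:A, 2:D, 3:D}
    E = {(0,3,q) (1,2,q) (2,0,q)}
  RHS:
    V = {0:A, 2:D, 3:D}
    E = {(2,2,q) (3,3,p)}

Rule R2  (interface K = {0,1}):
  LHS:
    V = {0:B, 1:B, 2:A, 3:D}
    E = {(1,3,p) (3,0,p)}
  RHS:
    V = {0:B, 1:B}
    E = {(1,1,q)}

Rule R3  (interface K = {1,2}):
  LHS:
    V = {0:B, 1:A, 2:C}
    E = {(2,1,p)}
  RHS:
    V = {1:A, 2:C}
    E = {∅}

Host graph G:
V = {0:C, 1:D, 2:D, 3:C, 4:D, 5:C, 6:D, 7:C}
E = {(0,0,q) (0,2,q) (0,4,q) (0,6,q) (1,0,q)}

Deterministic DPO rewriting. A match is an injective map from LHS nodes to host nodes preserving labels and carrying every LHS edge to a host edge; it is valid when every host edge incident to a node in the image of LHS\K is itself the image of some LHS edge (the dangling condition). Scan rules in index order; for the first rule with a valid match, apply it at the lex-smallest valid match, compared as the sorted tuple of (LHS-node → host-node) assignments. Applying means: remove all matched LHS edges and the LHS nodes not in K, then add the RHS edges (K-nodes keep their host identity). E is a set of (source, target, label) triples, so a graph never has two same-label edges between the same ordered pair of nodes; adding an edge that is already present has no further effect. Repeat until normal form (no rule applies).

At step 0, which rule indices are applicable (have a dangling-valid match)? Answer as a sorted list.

Answer: [R0]

Steps:
R0: 9 valid matches — {0↦2, 1↦3, 2↦0}, {0↦2, 1↦5, 2↦0}, {0↦2, 1↦7, 2↦0} (+6 more)
R1: no valid match — LHS pattern not found
R2: no valid match — LHS pattern not found
R3: no valid match — LHS pattern not found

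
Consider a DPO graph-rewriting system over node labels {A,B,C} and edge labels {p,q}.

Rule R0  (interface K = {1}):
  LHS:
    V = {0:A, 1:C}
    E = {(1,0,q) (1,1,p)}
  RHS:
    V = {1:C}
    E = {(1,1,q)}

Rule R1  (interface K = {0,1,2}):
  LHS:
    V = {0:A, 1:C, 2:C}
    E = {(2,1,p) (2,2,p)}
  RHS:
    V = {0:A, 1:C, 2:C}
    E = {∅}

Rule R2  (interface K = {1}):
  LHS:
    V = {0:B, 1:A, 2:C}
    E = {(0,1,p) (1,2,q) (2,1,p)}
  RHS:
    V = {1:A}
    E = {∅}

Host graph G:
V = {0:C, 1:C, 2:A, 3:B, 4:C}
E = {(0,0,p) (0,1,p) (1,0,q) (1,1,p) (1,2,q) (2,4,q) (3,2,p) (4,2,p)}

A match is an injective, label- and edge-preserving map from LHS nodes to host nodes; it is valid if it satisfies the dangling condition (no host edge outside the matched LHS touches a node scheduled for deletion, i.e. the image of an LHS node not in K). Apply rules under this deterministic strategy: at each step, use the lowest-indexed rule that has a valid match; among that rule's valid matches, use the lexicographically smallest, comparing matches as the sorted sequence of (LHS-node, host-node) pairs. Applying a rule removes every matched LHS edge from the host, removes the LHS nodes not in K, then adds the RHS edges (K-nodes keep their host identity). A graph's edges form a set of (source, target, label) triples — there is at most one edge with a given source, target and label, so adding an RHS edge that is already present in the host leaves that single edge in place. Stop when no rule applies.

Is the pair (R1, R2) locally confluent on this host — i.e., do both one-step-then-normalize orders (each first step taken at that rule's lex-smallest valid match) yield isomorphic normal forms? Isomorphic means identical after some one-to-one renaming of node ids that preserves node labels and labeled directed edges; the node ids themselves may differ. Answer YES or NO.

Answer: NO

Derivation:
branch R1-first: apply at {0↦2, 1↦1, 2↦0} → |E|=6, then 2 more step(s) → NF |V|=2 |E|=2 V={0:C, 1:C} E=1-q->0 1-q->1
branch R2-first: apply at {0↦3, 1↦2, 2↦4} → |E|=5, then 1 more step(s) → NF |V|=2 |E|=4 V={0:C, 1:C} E=0-p->0 0-p->1 1-q->0 1-q->1
graphs not isomorphic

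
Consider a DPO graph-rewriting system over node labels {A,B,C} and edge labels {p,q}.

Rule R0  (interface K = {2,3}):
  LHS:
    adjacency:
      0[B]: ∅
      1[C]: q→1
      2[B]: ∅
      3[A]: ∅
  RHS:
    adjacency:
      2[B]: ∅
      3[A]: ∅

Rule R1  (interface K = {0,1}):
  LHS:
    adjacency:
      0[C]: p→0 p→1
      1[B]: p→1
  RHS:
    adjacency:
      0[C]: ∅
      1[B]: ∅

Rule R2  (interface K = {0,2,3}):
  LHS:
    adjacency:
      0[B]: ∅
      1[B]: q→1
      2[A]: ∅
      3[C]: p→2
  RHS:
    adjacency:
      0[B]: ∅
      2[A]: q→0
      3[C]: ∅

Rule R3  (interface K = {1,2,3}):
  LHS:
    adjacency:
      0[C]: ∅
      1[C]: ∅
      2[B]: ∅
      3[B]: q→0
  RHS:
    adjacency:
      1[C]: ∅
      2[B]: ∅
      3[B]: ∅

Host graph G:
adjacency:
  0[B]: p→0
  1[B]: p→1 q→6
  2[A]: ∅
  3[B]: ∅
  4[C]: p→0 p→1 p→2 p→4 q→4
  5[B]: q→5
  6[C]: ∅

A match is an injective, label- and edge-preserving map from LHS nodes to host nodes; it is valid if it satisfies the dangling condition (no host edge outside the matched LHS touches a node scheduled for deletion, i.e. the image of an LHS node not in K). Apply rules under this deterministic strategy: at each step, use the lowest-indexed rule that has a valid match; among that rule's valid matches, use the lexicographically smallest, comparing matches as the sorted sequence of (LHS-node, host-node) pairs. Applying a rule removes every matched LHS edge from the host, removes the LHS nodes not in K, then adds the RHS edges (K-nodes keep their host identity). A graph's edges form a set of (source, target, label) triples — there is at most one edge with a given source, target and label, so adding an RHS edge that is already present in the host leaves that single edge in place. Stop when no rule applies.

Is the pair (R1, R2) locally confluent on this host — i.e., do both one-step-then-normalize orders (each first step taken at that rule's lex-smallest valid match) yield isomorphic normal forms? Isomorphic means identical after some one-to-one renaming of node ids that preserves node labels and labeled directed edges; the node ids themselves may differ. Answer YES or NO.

Answer: YES

Steps:
branch R1-first: apply at {0↦4, 1↦0} → |E|=6, then 2 more step(s) → NF |V|=5 |E|=4 V={0:B, 1:B, 2:A, 3:B, 4:C} E=1-p->1 2-q->0 4-p->1 4-q->4
branch R2-first: apply at {0↦0, 1↦5, 2↦2, 3↦4} → |E|=8, then 2 more step(s) → NF |V|=5 |E|=4 V={0:B, 1:B, 2:A, 3:B, 4:C} E=1-p->1 2-q->0 4-p->1 4-q->4
graphs isomorphic (equal up to label-preserving node renaming)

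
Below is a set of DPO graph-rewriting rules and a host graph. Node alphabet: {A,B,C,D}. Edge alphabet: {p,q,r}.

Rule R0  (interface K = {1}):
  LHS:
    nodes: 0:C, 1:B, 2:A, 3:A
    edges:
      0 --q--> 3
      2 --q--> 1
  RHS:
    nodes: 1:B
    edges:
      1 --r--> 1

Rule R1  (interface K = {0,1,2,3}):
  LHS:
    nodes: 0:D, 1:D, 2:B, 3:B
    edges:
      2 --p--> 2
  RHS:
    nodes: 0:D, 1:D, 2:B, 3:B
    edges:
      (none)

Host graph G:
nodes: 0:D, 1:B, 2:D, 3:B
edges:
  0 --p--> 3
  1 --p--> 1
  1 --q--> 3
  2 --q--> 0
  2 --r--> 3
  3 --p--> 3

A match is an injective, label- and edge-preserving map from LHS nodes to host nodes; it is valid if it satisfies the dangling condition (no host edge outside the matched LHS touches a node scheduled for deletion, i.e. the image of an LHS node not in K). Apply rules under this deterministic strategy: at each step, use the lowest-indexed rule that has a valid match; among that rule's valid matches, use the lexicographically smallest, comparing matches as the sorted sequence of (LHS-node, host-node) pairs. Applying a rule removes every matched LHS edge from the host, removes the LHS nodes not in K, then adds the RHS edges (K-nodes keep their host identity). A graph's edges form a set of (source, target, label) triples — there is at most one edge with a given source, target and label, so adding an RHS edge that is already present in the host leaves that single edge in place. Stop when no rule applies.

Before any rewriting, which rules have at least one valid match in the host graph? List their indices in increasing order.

Answer: [R1]

Steps:
R0: no valid match — LHS pattern not found
R1: 4 valid matches — {0↦0, 1↦2, 2↦1, 3↦3}, {0↦0, 1↦2, 2↦3, 3↦1}, {0↦2, 1↦0, 2↦1, 3↦3} (+1 more)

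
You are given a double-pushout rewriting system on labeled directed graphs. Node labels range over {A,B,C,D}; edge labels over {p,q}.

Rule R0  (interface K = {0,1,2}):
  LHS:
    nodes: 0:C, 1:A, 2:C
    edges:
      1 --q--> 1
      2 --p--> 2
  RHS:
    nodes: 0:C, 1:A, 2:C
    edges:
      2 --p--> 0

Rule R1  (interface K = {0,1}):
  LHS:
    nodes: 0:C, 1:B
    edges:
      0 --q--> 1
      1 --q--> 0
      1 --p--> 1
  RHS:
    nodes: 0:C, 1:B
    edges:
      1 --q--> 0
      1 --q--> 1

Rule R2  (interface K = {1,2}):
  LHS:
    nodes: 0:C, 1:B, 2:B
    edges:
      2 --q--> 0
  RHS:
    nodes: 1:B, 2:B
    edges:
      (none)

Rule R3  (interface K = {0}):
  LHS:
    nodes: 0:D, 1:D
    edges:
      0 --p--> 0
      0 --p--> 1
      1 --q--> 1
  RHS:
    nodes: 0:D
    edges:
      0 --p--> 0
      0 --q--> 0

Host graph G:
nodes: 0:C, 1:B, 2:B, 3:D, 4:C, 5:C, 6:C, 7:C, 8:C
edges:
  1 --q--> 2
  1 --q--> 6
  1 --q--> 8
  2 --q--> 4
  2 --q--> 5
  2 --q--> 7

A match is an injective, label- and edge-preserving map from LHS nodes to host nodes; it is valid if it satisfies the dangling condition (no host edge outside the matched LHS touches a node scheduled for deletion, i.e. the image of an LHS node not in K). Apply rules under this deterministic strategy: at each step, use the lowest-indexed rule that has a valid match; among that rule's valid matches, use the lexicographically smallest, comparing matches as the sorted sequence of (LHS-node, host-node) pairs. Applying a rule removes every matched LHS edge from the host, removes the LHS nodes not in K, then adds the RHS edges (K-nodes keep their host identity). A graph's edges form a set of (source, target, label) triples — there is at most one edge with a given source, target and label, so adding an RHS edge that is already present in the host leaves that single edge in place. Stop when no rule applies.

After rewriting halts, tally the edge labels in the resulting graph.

Answer: q:1

Rewrite trace:
start.  V:9 E:6  edges: 1-q->2 1-q->6 1-q->8 2-q->4 2-q->5 2-q->7
1. fire R2 via {0↦4, 1↦1, 2↦2}  →  V:8 E:5  edges: 1-q->2 1-q->6 1-q->8 2-q->5 2-q->7
2. fire R2 via {0↦5, 1↦1, 2↦2}  →  V:7 E:4  edges: 1-q->2 1-q->6 1-q->8 2-q->7
3. fire R2 via {0↦6, 1↦2, 2↦1}  →  V:6 E:3  edges: 1-q->2 1-q->8 2-q->7
4. fire R2 via {0↦7, 1↦1, 2↦2}  →  V:5 E:2  edges: 1-q->2 1-q->8
5. fire R2 via {0↦8, 1↦2, 2↦1}  →  V:4 E:1  edges: 1-q->2
normal form: no rule applies after step 5
NF edges: [(1, 2, 'q')]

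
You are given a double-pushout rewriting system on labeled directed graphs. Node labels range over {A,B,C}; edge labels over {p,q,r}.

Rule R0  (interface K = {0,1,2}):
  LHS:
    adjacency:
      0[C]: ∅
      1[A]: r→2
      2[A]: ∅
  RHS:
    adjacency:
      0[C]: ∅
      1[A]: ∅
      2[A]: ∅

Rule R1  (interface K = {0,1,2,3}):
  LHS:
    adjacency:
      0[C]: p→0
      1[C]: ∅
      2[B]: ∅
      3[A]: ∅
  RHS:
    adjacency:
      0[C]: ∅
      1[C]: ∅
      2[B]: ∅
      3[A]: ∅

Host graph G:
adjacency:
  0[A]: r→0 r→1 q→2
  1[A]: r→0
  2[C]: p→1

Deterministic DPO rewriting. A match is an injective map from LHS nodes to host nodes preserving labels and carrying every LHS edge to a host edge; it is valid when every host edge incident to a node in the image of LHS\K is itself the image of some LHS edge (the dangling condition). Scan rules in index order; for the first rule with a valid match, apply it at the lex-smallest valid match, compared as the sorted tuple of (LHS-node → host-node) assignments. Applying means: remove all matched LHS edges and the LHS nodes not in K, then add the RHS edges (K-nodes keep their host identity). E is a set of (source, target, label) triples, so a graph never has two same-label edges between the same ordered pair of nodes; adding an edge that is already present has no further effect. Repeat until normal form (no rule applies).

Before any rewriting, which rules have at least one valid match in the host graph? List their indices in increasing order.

R0: 2 valid matches — {0↦2, 1↦0, 2↦1}, {0↦2, 1↦1, 2↦0}
R1: no valid match — LHS pattern not found

Answer: [R0]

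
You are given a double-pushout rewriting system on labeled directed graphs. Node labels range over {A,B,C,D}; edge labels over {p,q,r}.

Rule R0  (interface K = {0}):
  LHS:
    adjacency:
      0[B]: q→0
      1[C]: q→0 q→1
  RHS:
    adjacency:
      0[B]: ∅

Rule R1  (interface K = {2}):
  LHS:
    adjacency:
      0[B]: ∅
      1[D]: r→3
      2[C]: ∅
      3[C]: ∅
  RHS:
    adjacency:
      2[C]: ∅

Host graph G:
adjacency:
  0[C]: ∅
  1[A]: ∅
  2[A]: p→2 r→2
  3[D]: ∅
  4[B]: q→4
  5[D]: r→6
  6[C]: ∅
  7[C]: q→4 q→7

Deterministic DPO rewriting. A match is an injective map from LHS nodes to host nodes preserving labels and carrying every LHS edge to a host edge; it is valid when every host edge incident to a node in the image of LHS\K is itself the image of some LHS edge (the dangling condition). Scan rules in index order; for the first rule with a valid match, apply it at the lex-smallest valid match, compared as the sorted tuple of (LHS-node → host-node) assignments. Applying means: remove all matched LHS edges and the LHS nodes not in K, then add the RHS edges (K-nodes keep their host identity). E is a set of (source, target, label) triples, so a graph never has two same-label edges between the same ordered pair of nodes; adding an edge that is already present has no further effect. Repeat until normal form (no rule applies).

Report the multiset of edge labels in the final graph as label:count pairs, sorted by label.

Answer: p:1 r:1

Steps:
start.  V:8 E:6  edges: 2-p->2 2-r->2 4-q->4 5-r->6 7-q->4 7-q->7
1. fire R0 via {0↦4, 1↦7}  →  V:7 E:3  edges: 2-p->2 2-r->2 5-r->6
2. fire R1 via {0↦4, 1↦5, 2↦0, 3↦6}  →  V:4 E:2  edges: 2-p->2 2-r->2
final graph: no rule applies after step 2
NF edges: [(2, 2, 'p'), (2, 2, 'r')]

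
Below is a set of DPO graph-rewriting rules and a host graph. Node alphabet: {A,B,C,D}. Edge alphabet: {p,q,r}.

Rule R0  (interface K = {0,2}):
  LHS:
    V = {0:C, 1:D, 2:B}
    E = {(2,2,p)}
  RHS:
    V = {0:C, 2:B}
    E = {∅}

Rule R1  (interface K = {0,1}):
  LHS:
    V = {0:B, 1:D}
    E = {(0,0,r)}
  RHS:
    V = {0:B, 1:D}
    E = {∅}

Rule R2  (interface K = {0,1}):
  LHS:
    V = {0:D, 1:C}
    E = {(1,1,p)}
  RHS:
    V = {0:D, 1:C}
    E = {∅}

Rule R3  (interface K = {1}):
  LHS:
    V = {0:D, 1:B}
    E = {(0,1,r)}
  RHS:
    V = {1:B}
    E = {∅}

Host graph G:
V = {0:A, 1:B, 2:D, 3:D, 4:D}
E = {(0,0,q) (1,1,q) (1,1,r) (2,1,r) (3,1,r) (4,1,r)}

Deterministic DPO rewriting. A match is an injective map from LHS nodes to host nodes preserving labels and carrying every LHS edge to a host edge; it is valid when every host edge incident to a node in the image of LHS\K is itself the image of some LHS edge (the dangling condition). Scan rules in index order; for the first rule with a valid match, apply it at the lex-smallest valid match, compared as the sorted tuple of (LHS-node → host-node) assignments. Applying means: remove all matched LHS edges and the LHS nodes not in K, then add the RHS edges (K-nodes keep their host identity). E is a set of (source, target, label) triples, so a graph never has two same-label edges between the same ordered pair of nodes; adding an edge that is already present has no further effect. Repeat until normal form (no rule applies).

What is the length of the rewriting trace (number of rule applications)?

Answer: 4

Rewrite trace:
initial: |V|=5 |E|=6  E = 0-q->0 1-q->1 1-r->1 2-r->1 3-r->1 4-r->1
step 1: apply R1 at {0↦1, 1↦2}  → |V|=5 |E|=5  E = 0-q->0 1-q->1 2-r->1 3-r->1 4-r->1
step 2: apply R3 at {0↦2, 1↦1}  → |V|=4 |E|=4  E = 0-q->0 1-q->1 3-r->1 4-r->1
step 3: apply R3 at {0↦3, 1↦1}  → |V|=3 |E|=3  E = 0-q->0 1-q->1 4-r->1
step 4: apply R3 at {0↦4, 1↦1}  → |V|=2 |E|=2  E = 0-q->0 1-q->1
halt: no rule applies after step 4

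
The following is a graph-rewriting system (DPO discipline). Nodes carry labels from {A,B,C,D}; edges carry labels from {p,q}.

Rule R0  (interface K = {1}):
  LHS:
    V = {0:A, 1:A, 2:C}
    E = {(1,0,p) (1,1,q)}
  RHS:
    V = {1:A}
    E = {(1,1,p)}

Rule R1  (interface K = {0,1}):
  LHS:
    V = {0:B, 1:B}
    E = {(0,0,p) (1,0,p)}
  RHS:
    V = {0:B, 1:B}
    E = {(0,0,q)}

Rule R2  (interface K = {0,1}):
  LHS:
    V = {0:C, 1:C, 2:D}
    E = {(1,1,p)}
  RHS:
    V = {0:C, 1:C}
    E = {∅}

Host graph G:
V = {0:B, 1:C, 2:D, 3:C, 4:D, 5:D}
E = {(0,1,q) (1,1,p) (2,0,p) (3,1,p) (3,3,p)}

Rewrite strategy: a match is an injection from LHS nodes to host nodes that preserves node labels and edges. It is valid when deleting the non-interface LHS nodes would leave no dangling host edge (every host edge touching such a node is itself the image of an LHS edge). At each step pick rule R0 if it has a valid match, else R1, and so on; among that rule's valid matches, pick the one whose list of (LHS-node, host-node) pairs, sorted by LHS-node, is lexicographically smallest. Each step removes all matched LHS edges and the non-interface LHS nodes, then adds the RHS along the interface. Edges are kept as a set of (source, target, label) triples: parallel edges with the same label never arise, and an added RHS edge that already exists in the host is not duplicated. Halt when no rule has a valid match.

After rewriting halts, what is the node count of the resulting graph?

Answer: 4

Rewrite trace:
[0] host  ⇒  6 nodes, 5 edges  {0-q->1 1-p->1 2-p->0 3-p->1 3-p->3}
[1] R2 @ {0↦1, 1↦3, 2↦4}  ⇒  5 nodes, 4 edges  {0-q->1 1-p->1 2-p->0 3-p->1}
[2] R2 @ {0↦3, 1↦1, 2↦5}  ⇒  4 nodes, 3 edges  {0-q->1 2-p->0 3-p->1}
normal form: no rule applies after step 2
NF nodes: {0:B, 1:C, 2:D, 3:C}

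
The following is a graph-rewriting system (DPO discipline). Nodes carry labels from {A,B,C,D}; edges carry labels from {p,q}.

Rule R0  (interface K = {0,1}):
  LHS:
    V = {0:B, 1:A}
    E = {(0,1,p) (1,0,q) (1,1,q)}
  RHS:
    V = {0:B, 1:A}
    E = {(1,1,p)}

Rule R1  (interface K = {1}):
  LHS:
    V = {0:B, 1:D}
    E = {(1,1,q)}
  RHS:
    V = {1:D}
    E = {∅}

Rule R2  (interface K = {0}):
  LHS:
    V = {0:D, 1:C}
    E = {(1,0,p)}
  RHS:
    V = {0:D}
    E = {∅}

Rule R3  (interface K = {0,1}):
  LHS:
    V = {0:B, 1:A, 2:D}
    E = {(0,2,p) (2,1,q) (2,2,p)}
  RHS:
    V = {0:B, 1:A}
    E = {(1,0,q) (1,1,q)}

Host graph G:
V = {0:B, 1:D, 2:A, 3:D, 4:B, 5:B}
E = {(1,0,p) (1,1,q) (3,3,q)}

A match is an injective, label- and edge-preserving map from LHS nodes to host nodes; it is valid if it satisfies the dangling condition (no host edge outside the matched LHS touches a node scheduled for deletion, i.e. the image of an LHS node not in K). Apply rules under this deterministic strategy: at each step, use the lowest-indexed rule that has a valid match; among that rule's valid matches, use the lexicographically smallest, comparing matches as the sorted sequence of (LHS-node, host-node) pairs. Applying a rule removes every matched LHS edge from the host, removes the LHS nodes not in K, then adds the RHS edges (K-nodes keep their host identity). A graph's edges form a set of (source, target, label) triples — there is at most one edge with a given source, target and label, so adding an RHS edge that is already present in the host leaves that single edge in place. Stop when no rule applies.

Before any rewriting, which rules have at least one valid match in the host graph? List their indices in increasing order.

R0: no valid match — LHS pattern not found
R1: 4 valid matches — {0↦4, 1↦1}, {0↦4, 1↦3}, {0↦5, 1↦1} (+1 more)
R2: no valid match — LHS pattern not found
R3: no valid match — LHS pattern not found

Answer: [R1]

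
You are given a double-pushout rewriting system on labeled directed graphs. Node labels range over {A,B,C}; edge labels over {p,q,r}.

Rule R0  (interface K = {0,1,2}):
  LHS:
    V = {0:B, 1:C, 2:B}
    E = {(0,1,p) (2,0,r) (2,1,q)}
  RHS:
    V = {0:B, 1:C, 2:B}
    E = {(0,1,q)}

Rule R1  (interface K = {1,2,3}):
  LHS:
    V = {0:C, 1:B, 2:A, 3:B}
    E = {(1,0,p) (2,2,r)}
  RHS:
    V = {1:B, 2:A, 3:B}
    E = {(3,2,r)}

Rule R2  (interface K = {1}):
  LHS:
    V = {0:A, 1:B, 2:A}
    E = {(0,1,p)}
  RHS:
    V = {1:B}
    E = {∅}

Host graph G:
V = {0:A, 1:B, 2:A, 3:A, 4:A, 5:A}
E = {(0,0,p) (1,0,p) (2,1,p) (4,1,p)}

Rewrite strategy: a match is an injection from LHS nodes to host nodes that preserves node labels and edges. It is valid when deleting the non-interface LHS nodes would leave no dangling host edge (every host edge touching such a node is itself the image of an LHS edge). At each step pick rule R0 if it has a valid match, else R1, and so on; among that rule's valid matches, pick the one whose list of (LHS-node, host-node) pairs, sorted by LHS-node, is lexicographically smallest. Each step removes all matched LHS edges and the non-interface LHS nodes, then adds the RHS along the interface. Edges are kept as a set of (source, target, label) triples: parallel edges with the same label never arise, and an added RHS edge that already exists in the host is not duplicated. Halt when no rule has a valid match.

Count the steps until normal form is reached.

Answer: 2

Rewrite trace:
start.  V:6 E:4  edges: 0-p->0 1-p->0 2-p->1 4-p->1
1. fire R2 via {0↦2, 1↦1, 2↦3}  →  V:4 E:3  edges: 0-p->0 1-p->0 4-p->1
2. fire R2 via {0↦4, 1↦1, 2↦5}  →  V:2 E:2  edges: 0-p->0 1-p->0
normal form: no rule applies after step 2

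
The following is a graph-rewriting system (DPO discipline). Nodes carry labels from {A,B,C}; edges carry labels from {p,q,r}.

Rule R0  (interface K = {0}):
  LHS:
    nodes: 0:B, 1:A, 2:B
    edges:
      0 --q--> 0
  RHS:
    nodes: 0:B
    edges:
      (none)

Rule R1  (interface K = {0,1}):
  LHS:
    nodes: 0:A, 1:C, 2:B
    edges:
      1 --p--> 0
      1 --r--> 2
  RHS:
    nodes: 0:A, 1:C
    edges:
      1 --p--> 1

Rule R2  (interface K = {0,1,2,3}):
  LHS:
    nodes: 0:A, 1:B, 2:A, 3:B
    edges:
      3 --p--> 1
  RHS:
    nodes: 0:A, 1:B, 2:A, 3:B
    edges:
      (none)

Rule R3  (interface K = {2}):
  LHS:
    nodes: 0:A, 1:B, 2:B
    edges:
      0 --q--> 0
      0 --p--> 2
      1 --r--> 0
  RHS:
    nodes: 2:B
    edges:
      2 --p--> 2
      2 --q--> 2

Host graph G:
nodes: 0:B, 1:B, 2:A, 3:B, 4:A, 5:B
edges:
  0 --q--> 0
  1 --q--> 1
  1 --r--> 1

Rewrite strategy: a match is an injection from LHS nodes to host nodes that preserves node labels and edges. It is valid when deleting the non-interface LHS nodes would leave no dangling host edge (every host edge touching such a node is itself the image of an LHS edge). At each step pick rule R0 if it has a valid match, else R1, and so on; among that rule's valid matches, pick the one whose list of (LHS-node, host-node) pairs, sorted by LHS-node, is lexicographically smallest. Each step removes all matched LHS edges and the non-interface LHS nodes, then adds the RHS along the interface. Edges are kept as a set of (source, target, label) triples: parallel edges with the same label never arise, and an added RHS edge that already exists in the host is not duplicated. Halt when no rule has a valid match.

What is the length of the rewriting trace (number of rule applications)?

Answer: 2

Derivation:
initial: |V|=6 |E|=3  E = 0-q->0 1-q->1 1-r->1
step 1: apply R0 at {0↦0, 1↦2, 2↦3}  → |V|=4 |E|=2  E = 1-q->1 1-r->1
step 2: apply R0 at {0↦1, 1↦4, 2↦0}  → |V|=2 |E|=1  E = 1-r->1
halt: no rule applies after step 2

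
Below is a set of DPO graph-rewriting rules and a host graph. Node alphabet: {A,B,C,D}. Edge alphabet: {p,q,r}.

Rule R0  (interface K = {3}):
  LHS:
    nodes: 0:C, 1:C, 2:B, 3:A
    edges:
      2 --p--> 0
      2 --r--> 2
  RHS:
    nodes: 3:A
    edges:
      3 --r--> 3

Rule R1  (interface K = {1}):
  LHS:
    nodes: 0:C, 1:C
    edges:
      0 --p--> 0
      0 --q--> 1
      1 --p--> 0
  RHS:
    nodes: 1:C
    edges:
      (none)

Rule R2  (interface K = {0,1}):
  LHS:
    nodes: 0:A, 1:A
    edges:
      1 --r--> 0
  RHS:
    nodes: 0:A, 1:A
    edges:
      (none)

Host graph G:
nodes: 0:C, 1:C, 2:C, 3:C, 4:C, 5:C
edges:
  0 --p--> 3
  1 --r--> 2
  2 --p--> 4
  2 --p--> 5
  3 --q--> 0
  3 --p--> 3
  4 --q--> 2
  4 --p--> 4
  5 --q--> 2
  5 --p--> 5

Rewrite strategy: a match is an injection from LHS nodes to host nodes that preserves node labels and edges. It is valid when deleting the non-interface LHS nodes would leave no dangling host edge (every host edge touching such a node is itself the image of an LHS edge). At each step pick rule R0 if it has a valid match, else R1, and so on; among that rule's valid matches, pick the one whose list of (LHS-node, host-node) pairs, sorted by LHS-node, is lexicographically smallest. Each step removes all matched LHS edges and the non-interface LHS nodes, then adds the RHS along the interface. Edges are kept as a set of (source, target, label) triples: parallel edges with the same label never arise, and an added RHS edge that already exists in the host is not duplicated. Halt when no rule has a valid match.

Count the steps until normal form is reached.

Answer: 3

Steps:
[0] host  ⇒  6 nodes, 10 edges  {0-p->3 1-r->2 2-p->4 2-p->5 3-q->0 3-p->3 4-q->2 4-p->4 5-q->2 5-p->5}
[1] R1 @ {0↦3, 1↦0}  ⇒  5 nodes, 7 edges  {1-r->2 2-p->4 2-p->5 4-q->2 4-p->4 5-q->2 5-p->5}
[2] R1 @ {0↦4, 1↦2}  ⇒  4 nodes, 4 edges  {1-r->2 2-p->5 5-q->2 5-p->5}
[3] R1 @ {0↦5, 1↦2}  ⇒  3 nodes, 1 edges  {1-r->2}
normal form: no rule applies after step 3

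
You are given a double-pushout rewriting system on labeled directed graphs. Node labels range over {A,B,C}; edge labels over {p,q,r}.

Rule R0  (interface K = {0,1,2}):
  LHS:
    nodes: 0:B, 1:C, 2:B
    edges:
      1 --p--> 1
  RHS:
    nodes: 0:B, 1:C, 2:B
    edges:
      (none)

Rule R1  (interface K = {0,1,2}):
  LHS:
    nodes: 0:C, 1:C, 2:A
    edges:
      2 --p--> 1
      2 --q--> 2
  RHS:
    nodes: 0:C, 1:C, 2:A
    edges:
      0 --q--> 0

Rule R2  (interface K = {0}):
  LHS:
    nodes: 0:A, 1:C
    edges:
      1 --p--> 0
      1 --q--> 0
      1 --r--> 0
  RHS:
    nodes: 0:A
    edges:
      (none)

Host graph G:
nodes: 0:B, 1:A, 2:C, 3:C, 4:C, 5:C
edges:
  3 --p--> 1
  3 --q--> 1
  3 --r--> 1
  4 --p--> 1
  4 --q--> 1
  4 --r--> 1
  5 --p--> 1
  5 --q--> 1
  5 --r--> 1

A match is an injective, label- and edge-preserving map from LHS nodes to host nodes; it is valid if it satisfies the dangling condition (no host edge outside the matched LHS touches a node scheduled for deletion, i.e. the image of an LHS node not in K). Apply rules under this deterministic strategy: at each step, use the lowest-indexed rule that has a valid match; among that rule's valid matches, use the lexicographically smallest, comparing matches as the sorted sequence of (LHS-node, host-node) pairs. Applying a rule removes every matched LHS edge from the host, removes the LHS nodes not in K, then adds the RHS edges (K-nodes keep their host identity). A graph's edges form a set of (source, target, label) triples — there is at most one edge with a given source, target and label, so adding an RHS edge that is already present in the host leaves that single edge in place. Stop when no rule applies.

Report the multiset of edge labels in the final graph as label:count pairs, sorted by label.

start.  V:6 E:9  edges: 3-p->1 3-q->1 3-r->1 4-p->1 4-q->1 4-r->1 5-p->1 5-q->1 5-r->1
1. fire R2 via {0↦1, 1↦3}  →  V:5 E:6  edges: 4-p->1 4-q->1 4-r->1 5-p->1 5-q->1 5-r->1
2. fire R2 via {0↦1, 1↦4}  →  V:4 E:3  edges: 5-p->1 5-q->1 5-r->1
3. fire R2 via {0↦1, 1↦5}  →  V:3 E:0  edges: ∅
final graph: no rule applies after step 3
NF edges: []

Answer: (no edges)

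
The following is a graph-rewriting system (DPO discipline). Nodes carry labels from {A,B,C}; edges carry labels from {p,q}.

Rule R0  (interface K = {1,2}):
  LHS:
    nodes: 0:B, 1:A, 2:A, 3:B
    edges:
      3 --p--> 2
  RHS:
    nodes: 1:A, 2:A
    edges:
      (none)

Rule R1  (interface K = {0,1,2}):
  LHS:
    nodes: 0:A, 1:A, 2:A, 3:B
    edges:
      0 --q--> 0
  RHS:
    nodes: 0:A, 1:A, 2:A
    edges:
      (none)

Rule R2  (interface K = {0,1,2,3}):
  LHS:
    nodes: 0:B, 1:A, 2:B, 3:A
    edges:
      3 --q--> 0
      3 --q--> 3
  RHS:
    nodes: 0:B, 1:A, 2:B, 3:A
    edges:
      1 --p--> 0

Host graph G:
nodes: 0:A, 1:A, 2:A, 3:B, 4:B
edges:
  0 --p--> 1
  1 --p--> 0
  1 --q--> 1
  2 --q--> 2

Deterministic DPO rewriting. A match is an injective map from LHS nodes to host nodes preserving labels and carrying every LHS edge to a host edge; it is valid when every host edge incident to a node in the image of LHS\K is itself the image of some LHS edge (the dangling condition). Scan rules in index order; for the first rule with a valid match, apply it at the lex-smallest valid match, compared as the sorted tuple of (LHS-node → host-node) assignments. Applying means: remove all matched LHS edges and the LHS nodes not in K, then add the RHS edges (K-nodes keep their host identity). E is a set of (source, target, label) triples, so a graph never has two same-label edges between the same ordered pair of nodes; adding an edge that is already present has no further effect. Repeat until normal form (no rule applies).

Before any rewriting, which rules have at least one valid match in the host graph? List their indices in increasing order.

Answer: [R1]

Rewrite trace:
R0: no valid match — LHS pattern not found
R1: 8 valid matches — {0↦1, 1↦0, 2↦2, 3↦3}, {0↦1, 1↦0, 2↦2, 3↦4}, {0↦1, 1↦2, 2↦0, 3↦3} (+5 more)
R2: no valid match — LHS pattern not found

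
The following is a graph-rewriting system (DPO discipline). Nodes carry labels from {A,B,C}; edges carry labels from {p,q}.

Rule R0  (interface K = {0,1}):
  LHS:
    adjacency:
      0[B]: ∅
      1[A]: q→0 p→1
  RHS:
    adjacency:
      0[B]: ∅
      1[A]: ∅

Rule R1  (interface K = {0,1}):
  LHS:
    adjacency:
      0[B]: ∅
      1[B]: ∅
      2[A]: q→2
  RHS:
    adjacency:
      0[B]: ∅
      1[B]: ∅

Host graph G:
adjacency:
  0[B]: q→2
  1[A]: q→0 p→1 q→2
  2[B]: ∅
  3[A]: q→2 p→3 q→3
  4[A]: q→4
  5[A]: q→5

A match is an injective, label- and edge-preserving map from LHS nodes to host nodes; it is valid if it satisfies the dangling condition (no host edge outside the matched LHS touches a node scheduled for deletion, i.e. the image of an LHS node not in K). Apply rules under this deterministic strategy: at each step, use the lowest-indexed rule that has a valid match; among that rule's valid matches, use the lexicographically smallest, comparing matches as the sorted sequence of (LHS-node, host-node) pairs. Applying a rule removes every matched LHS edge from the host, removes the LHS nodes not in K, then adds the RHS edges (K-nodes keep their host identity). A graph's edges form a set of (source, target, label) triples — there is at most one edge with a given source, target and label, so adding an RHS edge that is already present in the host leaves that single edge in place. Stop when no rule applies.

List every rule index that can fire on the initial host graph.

Answer: [R0,R1]

Steps:
R0: 3 valid matches — {0↦0, 1↦1}, {0↦2, 1↦1}, {0↦2, 1↦3}
R1: 4 valid matches — {0↦0, 1↦2, 2↦4}, {0↦0, 1↦2, 2↦5}, {0↦2, 1↦0, 2↦4} (+1 more)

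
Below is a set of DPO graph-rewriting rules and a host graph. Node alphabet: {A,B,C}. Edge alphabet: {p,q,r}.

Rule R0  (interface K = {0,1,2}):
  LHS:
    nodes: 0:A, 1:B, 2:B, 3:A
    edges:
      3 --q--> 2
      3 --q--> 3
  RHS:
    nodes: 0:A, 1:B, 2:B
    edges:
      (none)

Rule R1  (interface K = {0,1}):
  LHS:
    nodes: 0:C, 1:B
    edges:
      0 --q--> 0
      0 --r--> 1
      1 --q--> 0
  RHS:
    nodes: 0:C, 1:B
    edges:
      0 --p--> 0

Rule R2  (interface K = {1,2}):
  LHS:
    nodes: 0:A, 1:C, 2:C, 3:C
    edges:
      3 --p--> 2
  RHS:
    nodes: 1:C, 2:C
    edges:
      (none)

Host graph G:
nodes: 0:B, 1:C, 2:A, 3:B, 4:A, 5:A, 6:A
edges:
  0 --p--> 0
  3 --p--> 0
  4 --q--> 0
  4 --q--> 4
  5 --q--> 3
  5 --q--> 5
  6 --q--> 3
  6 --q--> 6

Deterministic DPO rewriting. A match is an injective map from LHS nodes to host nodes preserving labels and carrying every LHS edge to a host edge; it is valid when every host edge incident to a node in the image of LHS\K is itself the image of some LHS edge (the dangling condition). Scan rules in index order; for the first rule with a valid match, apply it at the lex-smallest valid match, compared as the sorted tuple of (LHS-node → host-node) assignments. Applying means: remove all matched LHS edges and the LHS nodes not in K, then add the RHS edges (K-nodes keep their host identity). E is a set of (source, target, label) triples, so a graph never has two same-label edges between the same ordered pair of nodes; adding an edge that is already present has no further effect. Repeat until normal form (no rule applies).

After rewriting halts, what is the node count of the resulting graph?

start.  V:7 E:8  edges: 0-p->0 3-p->0 4-q->0 4-q->4 5-q->3 5-q->5 6-q->3 6-q->6
1. fire R0 via {0↦2, 1↦0, 2↦3, 3↦5}  →  V:6 E:6  edges: 0-p->0 3-p->0 4-q->0 4-q->4 6-q->3 6-q->6
2. fire R0 via {0↦2, 1↦0, 2↦3, 3↦6}  →  V:5 E:4  edges: 0-p->0 3-p->0 4-q->0 4-q->4
3. fire R0 via {0↦2, 1↦3, 2↦0, 3↦4}  →  V:4 E:2  edges: 0-p->0 3-p->0
normal form: no rule applies after step 3
NF nodes: {0:B, 1:C, 2:A, 3:B}

Answer: 4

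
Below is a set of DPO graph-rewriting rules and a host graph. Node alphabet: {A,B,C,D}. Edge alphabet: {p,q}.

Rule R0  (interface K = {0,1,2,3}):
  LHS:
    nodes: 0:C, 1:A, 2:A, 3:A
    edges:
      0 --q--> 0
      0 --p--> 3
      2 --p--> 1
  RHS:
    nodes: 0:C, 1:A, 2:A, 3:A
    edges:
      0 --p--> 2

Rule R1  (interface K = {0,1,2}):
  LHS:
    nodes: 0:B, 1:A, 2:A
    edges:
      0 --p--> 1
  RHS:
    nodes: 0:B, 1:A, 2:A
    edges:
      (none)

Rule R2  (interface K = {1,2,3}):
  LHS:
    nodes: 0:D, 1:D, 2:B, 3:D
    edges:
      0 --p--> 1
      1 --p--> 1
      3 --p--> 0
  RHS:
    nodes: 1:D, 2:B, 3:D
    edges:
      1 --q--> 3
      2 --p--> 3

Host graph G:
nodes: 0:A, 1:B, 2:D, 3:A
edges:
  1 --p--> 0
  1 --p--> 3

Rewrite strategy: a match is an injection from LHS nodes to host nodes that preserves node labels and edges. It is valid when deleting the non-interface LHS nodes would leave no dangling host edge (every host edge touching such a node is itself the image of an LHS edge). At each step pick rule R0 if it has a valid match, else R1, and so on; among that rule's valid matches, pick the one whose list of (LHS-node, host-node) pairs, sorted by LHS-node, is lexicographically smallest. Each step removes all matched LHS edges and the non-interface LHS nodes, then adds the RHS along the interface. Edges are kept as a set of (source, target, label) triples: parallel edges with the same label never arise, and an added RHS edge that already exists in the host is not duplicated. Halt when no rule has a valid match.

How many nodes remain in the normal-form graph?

initial: |V|=4 |E|=2  E = 1-p->0 1-p->3
step 1: apply R1 at {0↦1, 1↦0, 2↦3}  → |V|=4 |E|=1  E = 1-p->3
step 2: apply R1 at {0↦1, 1↦3, 2↦0}  → |V|=4 |E|=0  E = ∅
final graph: no rule applies after step 2
NF nodes: {0:A, 1:B, 2:D, 3:A}

Answer: 4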